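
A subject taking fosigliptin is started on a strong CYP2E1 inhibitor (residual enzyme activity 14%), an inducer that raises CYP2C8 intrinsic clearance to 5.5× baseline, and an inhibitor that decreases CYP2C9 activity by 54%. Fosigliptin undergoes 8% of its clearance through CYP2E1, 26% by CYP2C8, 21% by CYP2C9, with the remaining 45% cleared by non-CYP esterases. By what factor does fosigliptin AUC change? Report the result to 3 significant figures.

The CYP2E1 pathway (8% of clearance) is reduced to 0.14× activity: 0.08 × 0.14 = 0.0112.
The CYP2C8 pathway (26% of clearance) increases to 5.5× activity: 0.26 × 5.5 = 1.43.
The CYP2C9 pathway (21% of clearance) is reduced to 0.46× activity: 0.21 × 0.46 = 0.0966.
Non-CYP routes (45%) are unchanged.
CL_new/CL_old = 0.0112 + 1.43 + 0.0966 + 0.45 = 1.9878.
Because AUC varies inversely with clearance, the combined effect is 1 / 1.9878 = 0.503.

0.503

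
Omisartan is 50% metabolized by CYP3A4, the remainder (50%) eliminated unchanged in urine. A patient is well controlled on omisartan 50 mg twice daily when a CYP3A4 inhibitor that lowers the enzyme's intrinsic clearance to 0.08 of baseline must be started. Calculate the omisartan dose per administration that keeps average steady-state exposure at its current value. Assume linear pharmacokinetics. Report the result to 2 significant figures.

CYP3A4: 0.5 × 0.08 = 0.04
Other: 0.5 (unchanged)
CL_new/CL_old = 0.04 + 0.5 = 0.54.
Exposure is unchanged when dose changes in proportion to clearance. New dose = 50 mg × 0.54 = 27 mg.

27 mg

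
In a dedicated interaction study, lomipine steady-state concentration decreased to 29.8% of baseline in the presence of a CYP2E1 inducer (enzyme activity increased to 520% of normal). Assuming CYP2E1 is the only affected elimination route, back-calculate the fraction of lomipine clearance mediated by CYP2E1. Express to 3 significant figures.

0.561

Let fm be the CYP2E1 fraction. New clearance relative to baseline = fm × 5.2 + (1 − fm).
Steady-state concentration ratio = 1 / (new CL fraction), so new CL fraction = 1 / 0.298 = 3.356.
fm × 5.2 + 1 − fm = 3.356  ⇒  fm × (5.2 − 1) = 2.356  ⇒  fm = 0.561.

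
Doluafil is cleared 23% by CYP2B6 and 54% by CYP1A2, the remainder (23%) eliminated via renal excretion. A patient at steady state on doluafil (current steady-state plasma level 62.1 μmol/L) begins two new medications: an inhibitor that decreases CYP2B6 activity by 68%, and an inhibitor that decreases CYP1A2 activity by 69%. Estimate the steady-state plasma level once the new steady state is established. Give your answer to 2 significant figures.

1.3 × 10² μmol/L

The CYP2B6 pathway (23% of clearance) drops to 0.32× activity: 0.23 × 0.32 = 0.0736.
The CYP1A2 pathway (54% of clearance) drops to 0.31× activity: 0.54 × 0.31 = 0.1674.
Non-CYP routes (23%) are unchanged.
CL_new/CL_old = 0.0736 + 0.1674 + 0.23 = 0.471.
Steady-state plasma level ∝ 1/CL: new value = 62.1 / 0.471 = 1.3 × 10² μmol/L.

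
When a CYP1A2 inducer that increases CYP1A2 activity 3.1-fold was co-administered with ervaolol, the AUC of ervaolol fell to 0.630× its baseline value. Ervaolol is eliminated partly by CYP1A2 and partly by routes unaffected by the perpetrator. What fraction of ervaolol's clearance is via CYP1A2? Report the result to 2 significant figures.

CL'/CL = 1 / 0.630 = 1.587
3.1·fm + (1 − fm) = 1.587
fm = (1.587 − 1) / (3.1 − 1) = 0.28

0.28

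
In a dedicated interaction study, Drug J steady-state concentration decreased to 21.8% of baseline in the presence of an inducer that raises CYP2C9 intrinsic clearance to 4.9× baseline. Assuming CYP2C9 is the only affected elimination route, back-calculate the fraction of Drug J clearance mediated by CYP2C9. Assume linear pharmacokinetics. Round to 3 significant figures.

0.920

CL'/CL = 1 / 0.218 = 4.587
4.9·fm + (1 − fm) = 4.587
fm = (4.587 − 1) / (4.9 − 1) = 0.920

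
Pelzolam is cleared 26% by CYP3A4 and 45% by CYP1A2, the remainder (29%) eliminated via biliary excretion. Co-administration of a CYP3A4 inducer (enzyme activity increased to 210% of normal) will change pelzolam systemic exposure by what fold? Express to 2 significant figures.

0.78

The CYP3A4 pathway (26% of clearance) increases to 2.1× activity: 0.26 × 2.1 = 0.546.
CYP1A2 (45%) and the residual 29% are unaffected.
Relative clearance = 0.546 + 0.45 + 0.29 = 1.286.
Since systemic exposure ∝ 1/CL, the ratio is 1 / 1.286 = 0.78.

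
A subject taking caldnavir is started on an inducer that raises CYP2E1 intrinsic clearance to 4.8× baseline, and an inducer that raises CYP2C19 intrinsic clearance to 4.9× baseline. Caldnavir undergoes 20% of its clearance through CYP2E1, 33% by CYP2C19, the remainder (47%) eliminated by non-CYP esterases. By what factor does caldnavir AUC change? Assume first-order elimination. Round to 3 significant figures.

0.328

The CYP2E1 pathway (20% of clearance) increases to 4.8× activity: 0.2 × 4.8 = 0.96.
The CYP2C19 pathway (33% of clearance) increases to 4.9× activity: 0.33 × 4.9 = 1.617.
The remaining 47% of clearance is unaffected.
New clearance relative to baseline: 0.96 + 1.617 + 0.47 = 3.047.
Net AUC ratio = 1 / 3.047 = 0.328.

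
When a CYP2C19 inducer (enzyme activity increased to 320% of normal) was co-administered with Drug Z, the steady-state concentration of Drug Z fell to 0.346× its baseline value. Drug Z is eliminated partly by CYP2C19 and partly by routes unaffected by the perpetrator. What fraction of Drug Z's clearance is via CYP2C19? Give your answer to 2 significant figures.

0.86

Write x for the fraction cleared via CYP2C19. The observed steady-state concentration change means clearance rose to 1/0.346 = 2.89 of baseline.
Setting x·3.2 + (1 − x) = 2.89 and solving: x = (2.89 − 1)/(3.2 − 1) = 0.86.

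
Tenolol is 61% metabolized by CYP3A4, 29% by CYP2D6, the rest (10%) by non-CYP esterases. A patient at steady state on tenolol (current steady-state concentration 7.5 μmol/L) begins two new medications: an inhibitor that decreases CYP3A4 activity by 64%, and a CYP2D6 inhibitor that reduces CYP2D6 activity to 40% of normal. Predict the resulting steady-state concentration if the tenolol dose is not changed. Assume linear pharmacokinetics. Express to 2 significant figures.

CYP3A4: 0.61 × 0.36 = 0.2196
CYP2D6: 0.29 × 0.4 = 0.116
Other: 0.1 (unchanged)
Relative clearance = 0.2196 + 0.116 + 0.1 = 0.4356.
Dividing the baseline by the relative clearance: 7.5 / 0.4356 = 17 μmol/L.

17 μmol/L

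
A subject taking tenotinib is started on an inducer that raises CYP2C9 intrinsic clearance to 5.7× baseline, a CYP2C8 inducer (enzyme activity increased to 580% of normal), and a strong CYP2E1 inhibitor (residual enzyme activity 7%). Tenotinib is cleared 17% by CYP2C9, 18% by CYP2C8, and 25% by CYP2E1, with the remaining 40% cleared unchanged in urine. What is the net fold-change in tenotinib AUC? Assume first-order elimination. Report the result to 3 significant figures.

0.411

CYP2C9: 0.17 × 5.7 = 0.969
CYP2C8: 0.18 × 5.8 = 1.044
CYP2E1: 0.25 × 0.07 = 0.0175
Other: 0.4 (unchanged)
New clearance relative to baseline: 0.969 + 1.044 + 0.0175 + 0.4 = 2.4305.
AUC ∝ 1/CL: fold-change = 1 / 2.4305 = 0.411.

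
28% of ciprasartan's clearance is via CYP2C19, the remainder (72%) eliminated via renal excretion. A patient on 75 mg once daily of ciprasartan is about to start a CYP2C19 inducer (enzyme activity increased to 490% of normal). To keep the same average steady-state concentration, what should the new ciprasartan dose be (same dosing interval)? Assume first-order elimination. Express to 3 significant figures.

157 mg

The CYP2C19 pathway (28% of clearance) increases to 4.9× activity: 0.28 × 4.9 = 1.372.
Non-CYP routes (72%) are unchanged.
CL_new/CL_old = 1.372 + 0.72 = 2.092.
Css,avg = (dose rate)/CL, so holding Css fixed requires dose ∝ CL: 75 × 2.092 = 157 mg.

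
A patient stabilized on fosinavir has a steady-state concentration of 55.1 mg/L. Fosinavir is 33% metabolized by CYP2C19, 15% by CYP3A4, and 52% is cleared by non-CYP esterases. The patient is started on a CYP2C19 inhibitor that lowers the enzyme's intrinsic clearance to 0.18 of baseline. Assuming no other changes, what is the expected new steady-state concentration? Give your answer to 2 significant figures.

CYP2C19: 0.33 × 0.18 = 0.0594
CYP3A4: 0.15 (unchanged)
Other: 0.52 (unchanged)
New clearance relative to baseline: 0.0594 + 0.15 + 0.52 = 0.7294.
With dosing unchanged, steady-state concentration scales as 1/CL: 55.1 / 0.7294 = 76 mg/L.

76 mg/L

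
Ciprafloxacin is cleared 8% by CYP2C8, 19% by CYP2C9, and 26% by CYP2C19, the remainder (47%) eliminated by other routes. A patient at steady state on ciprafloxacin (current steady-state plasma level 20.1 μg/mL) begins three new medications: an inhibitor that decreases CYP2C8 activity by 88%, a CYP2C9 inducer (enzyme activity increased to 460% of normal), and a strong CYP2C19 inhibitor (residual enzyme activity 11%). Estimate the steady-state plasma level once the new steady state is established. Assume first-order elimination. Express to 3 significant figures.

The CYP2C8 pathway (8% of clearance) falls to 0.12× activity: 0.08 × 0.12 = 0.0096.
The CYP2C9 pathway (19% of clearance) increases to 4.6× activity: 0.19 × 4.6 = 0.874.
The CYP2C19 pathway (26% of clearance) drops to 0.11× activity: 0.26 × 0.11 = 0.0286.
Non-CYP routes (47%) are unchanged.
New clearance relative to baseline: 0.0096 + 0.874 + 0.0286 + 0.47 = 1.3822.
Steady-state plasma level ∝ 1/CL: new value = 20.1 / 1.3822 = 14.5 μg/mL.

14.5 μg/mL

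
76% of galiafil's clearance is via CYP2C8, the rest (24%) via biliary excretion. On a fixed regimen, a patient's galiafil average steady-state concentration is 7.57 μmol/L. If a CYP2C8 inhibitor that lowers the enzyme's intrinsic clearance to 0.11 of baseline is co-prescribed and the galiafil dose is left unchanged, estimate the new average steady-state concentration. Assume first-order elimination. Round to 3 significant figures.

CYP2C8: 0.76 × 0.11 = 0.0836
Other: 0.24 (unchanged)
CL_new/CL_old = 0.0836 + 0.24 = 0.3236.
With dosing unchanged, average steady-state concentration scales as 1/CL: 7.57 / 0.3236 = 23.4 μmol/L.

23.4 μmol/L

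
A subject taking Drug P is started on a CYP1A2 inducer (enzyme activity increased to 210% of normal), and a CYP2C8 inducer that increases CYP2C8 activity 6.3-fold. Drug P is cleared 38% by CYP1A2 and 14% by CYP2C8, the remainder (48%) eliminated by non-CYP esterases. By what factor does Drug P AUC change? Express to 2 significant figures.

0.46

The CYP1A2 pathway (38% of clearance) increases to 2.1× activity: 0.38 × 2.1 = 0.798.
The CYP2C8 pathway (14% of clearance) is boosted to 6.3× activity: 0.14 × 6.3 = 0.882.
The remaining 48% of clearance is unaffected.
CL_new/CL_old = 0.798 + 0.882 + 0.48 = 2.16.
Net AUC ratio = 1 / 2.16 = 0.46.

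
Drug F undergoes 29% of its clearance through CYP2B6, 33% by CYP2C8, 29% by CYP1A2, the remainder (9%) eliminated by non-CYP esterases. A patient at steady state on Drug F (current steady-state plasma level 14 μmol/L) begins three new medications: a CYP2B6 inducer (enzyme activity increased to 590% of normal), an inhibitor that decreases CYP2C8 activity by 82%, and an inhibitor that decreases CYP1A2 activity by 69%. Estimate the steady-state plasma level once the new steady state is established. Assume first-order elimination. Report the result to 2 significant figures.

The CYP2B6 pathway (29% of clearance) increases to 5.9× activity: 0.29 × 5.9 = 1.711.
The CYP2C8 pathway (33% of clearance) is reduced to 0.18× activity: 0.33 × 0.18 = 0.0594.
The CYP1A2 pathway (29% of clearance) is reduced to 0.31× activity: 0.29 × 0.31 = 0.0899.
Non-CYP routes (9%) are unchanged.
Relative clearance = 1.711 + 0.0594 + 0.0899 + 0.09 = 1.9503.
New steady-state plasma level = 14 / 1.9503 = 7.2 μmol/L (concentration scales inversely with clearance).

7.2 μmol/L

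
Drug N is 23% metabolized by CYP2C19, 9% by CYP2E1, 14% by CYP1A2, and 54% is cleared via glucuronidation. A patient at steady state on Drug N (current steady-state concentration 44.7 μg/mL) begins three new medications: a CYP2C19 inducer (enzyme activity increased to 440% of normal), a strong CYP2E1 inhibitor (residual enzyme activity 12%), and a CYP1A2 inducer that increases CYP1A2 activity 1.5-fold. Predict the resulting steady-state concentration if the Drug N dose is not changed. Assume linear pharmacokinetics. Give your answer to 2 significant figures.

CYP2C19: 0.23 × 4.4 = 1.012
CYP2E1: 0.09 × 0.12 = 0.0108
CYP1A2: 0.14 × 1.5 = 0.21
Other: 0.54 (unchanged)
CL_new/CL_old = 1.012 + 0.0108 + 0.21 + 0.54 = 1.7728.
Dividing the baseline by the relative clearance: 44.7 / 1.7728 = 25 μg/mL.

25 μg/mL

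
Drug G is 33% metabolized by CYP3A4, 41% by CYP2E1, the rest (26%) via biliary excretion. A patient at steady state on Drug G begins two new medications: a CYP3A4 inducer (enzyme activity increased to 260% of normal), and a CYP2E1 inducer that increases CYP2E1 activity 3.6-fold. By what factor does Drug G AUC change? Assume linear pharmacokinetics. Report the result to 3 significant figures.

The CYP3A4 pathway (33% of clearance) is boosted to 2.6× activity: 0.33 × 2.6 = 0.858.
The CYP2E1 pathway (41% of clearance) is boosted to 3.6× activity: 0.41 × 3.6 = 1.476.
Non-CYP routes (26%) are unchanged.
New clearance relative to baseline: 0.858 + 1.476 + 0.26 = 2.594.
AUC ∝ 1/CL: fold-change = 1 / 2.594 = 0.386.

0.386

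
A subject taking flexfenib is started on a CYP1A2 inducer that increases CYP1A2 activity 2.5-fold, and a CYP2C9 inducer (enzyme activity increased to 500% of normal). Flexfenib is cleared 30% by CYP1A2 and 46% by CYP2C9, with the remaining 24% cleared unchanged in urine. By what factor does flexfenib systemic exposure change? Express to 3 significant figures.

The CYP1A2 pathway (30% of clearance) increases to 2.5× activity: 0.3 × 2.5 = 0.75.
The CYP2C9 pathway (46% of clearance) increases to 5× activity: 0.46 × 5 = 2.3.
The remaining 24% of clearance is unaffected.
New clearance relative to baseline: 0.75 + 2.3 + 0.24 = 3.29.
Systemic exposure ∝ 1/CL: fold-change = 1 / 3.29 = 0.304.

0.304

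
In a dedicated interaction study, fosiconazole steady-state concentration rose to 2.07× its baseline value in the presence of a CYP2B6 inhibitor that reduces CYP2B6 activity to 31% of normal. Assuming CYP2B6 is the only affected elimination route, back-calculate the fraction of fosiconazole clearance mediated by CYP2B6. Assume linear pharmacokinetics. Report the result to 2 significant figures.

0.75

CL'/CL = 1 / 2.07 = 0.4831
0.31·fm + (1 − fm) = 0.4831
fm = (0.4831 − 1) / (0.31 − 1) = 0.75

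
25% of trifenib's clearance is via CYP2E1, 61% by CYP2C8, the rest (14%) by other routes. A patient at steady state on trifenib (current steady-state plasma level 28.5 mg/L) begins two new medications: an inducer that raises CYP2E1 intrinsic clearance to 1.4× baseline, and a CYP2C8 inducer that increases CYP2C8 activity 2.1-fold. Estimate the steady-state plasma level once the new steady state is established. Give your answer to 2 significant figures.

16 mg/L

CYP2E1: 0.25 × 1.4 = 0.35
CYP2C8: 0.61 × 2.1 = 1.281
Other: 0.14 (unchanged)
Relative clearance = 0.35 + 1.281 + 0.14 = 1.771.
Dividing the baseline by the relative clearance: 28.5 / 1.771 = 16 mg/L.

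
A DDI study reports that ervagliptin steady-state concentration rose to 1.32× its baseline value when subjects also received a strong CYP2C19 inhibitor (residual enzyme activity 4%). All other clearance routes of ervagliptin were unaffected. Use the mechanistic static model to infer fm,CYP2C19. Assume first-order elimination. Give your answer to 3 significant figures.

Let x = fm,CYP2C19. Because steady-state concentration ∝ 1/CL, relative clearance fell to 1/1.32 = 0.7576.
Setting x·0.04 + (1 − x) = 0.7576 and solving: x = (0.7576 − 1)/(0.04 − 1) = 0.253.

0.253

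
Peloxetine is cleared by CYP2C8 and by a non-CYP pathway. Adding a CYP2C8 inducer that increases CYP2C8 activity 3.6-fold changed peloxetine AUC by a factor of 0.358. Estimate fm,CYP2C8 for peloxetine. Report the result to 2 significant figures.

Call the CYP2C8 fraction fm. After the interaction, CL_new/CL_old = fm × 3.6 + (1 − fm).
AUC ratio = 1 / (new CL fraction), so new CL fraction = 1 / 0.358 = 2.793.
fm × 3.6 + 1 − fm = 2.793  ⇒  fm × (3.6 − 1) = 1.793  ⇒  fm = 0.69.

0.69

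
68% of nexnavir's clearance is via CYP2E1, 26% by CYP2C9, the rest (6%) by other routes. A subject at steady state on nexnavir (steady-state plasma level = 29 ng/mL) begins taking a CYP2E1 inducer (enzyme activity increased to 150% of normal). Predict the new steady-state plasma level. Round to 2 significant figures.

The CYP2E1 pathway (68% of clearance) rises to 1.5× activity: 0.68 × 1.5 = 1.02.
CYP2C9 (26%) and the residual 6% are unaffected.
New clearance relative to baseline: 1.02 + 0.26 + 0.06 = 1.34.
New steady-state plasma level = baseline ÷ relative clearance = 29 / 1.34 = 22 ng/mL.

22 ng/mL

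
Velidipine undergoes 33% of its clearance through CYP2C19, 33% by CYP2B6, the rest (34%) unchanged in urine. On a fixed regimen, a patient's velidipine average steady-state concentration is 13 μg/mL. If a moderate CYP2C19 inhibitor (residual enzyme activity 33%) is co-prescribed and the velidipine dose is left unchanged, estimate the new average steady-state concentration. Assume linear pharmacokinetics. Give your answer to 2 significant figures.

17 μg/mL

The CYP2C19 pathway (33% of clearance) falls to 0.33× activity: 0.33 × 0.33 = 0.1089.
CYP2B6 (33%) and the residual 34% are unaffected.
New clearance relative to baseline: 0.1089 + 0.33 + 0.34 = 0.7789.
Average steady-state concentration ∝ 1/CL, so new value = 13 / 0.7789 = 17 μg/mL.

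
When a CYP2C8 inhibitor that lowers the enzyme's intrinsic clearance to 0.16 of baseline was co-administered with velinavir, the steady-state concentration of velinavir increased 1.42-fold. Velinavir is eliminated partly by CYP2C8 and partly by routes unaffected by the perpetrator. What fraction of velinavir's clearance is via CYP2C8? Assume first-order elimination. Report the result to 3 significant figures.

Let x = fm,CYP2C8. Because steady-state concentration ∝ 1/CL, relative clearance fell to 1/1.42 = 0.7042.
Setting x·0.16 + (1 − x) = 0.7042 and solving: x = (0.7042 − 1)/(0.16 − 1) = 0.352.

0.352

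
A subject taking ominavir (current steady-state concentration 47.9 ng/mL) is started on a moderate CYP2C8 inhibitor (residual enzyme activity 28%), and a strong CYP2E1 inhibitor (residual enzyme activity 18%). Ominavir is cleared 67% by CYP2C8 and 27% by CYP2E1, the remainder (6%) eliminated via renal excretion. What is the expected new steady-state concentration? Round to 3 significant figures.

The CYP2C8 pathway (67% of clearance) is reduced to 0.28× activity: 0.67 × 0.28 = 0.1876.
The CYP2E1 pathway (27% of clearance) is reduced to 0.18× activity: 0.27 × 0.18 = 0.0486.
Non-CYP routes (6%) are unchanged.
Relative clearance = 0.1876 + 0.0486 + 0.06 = 0.2962.
Dividing the baseline by the relative clearance: 47.9 / 0.2962 = 162 ng/mL.

162 ng/mL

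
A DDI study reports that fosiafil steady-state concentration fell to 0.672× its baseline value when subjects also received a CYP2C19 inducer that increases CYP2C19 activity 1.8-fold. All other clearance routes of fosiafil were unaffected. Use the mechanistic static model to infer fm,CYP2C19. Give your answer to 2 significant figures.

Call the CYP2C19 fraction fm. After the interaction, CL_new/CL_old = fm × 1.8 + (1 − fm).
Steady-state concentration ratio = 1 / (new CL fraction), so new CL fraction = 1 / 0.672 = 1.488.
fm × 1.8 + 1 − fm = 1.488  ⇒  fm × (1.8 − 1) = 0.4881  ⇒  fm = 0.61.

0.61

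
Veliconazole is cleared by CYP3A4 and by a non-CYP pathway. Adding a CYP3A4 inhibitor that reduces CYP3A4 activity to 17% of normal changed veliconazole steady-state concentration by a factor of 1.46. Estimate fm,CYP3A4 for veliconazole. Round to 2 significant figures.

Call the CYP3A4 fraction fm. After the interaction, CL_new/CL_old = fm × 0.17 + (1 − fm).
Steady-state concentration ratio = 1 / (new CL fraction), so new CL fraction = 1 / 1.46 = 0.6849.
fm × 0.17 + 1 − fm = 0.6849  ⇒  fm × (0.17 − 1) = −0.3151  ⇒  fm = 0.38.

0.38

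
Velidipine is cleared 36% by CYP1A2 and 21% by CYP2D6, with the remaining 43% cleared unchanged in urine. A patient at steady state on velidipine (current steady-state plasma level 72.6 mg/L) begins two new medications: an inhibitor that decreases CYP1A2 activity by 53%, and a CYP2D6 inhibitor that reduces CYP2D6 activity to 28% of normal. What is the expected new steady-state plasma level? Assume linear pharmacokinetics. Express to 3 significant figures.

The CYP1A2 pathway (36% of clearance) drops to 0.47× activity: 0.36 × 0.47 = 0.1692.
The CYP2D6 pathway (21% of clearance) is reduced to 0.28× activity: 0.21 × 0.28 = 0.0588.
Non-CYP routes (43%) are unchanged.
Relative clearance = 0.1692 + 0.0588 + 0.43 = 0.658.
Steady-state plasma level ∝ 1/CL: new value = 72.6 / 0.658 = 110 mg/L.

110 mg/L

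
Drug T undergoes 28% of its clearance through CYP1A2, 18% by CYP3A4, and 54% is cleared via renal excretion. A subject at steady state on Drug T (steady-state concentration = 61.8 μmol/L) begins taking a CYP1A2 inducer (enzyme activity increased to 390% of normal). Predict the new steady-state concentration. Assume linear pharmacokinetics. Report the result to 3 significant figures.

The CYP1A2 pathway (28% of clearance) increases to 3.9× activity: 0.28 × 3.9 = 1.092.
CYP3A4 (18%) and the residual 54% are unaffected.
New clearance relative to baseline: 1.092 + 0.18 + 0.54 = 1.812.
New steady-state concentration = baseline ÷ relative clearance = 61.8 / 1.812 = 34.1 μmol/L.

34.1 μmol/L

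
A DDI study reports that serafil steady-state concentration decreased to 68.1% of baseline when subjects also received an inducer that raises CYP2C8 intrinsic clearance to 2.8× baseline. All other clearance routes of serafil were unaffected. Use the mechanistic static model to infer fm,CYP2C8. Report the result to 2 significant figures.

0.26

CL'/CL = 1 / 0.681 = 1.468
2.8·fm + (1 − fm) = 1.468
fm = (1.468 − 1) / (2.8 − 1) = 0.26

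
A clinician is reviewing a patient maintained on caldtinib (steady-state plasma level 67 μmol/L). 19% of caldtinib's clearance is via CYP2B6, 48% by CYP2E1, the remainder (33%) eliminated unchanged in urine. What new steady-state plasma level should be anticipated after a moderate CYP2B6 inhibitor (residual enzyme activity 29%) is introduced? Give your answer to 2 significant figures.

77 μmol/L

The CYP2B6 pathway (19% of clearance) drops to 0.29× activity: 0.19 × 0.29 = 0.0551.
CYP2E1 (48%) and the residual 33% are unaffected.
Relative clearance = 0.0551 + 0.48 + 0.33 = 0.8651.
Steady-state plasma level ∝ 1/CL, so new value = 67 / 0.8651 = 77 μmol/L.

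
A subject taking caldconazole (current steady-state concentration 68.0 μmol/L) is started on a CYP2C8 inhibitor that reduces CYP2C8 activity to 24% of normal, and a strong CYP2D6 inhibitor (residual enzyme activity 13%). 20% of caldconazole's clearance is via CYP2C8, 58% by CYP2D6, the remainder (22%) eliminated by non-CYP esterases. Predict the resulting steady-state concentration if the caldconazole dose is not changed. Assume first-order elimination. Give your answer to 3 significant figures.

CYP2C8: 0.2 × 0.24 = 0.048
CYP2D6: 0.58 × 0.13 = 0.0754
Other: 0.22 (unchanged)
New clearance relative to baseline: 0.048 + 0.0754 + 0.22 = 0.3434.
Dividing the baseline by the relative clearance: 68.0 / 0.3434 = 198 μmol/L.

198 μmol/L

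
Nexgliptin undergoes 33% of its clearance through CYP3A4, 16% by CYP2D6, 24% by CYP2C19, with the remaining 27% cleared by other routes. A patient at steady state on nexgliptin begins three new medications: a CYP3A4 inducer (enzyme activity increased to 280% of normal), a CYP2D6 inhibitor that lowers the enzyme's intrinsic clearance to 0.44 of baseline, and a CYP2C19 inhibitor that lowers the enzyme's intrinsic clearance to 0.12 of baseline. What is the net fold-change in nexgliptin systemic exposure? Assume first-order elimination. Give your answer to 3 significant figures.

The CYP3A4 pathway (33% of clearance) is boosted to 2.8× activity: 0.33 × 2.8 = 0.924.
The CYP2D6 pathway (16% of clearance) is reduced to 0.44× activity: 0.16 × 0.44 = 0.0704.
The CYP2C19 pathway (24% of clearance) drops to 0.12× activity: 0.24 × 0.12 = 0.0288.
Non-CYP routes (27%) are unchanged.
Relative clearance = 0.924 + 0.0704 + 0.0288 + 0.27 = 1.2932.
Because systemic exposure varies inversely with clearance, the combined effect is 1 / 1.2932 = 0.773.

0.773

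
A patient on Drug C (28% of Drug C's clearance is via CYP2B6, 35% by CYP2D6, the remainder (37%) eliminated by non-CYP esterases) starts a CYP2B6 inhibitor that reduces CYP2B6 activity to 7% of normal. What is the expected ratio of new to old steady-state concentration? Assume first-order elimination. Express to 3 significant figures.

The CYP2B6 pathway (28% of clearance) falls to 0.07× activity: 0.28 × 0.07 = 0.0196.
CYP2D6 (35%) and the residual 37% are unaffected.
CL_new/CL_old = 0.0196 + 0.35 + 0.37 = 0.7396.
Since steady-state concentration ∝ 1/CL, the ratio is 1 / 0.7396 = 1.35.

1.35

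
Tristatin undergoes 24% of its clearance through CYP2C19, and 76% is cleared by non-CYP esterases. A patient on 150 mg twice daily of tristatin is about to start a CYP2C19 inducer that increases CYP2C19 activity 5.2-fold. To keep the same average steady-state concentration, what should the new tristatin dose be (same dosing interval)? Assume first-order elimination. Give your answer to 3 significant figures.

301 mg

The CYP2C19 pathway (24% of clearance) is boosted to 5.2× activity: 0.24 × 5.2 = 1.248.
Non-CYP routes (76%) are unchanged.
Relative clearance = 1.248 + 0.76 = 2.008.
To maintain the same steady-state level, dose must scale with clearance: new dose = 150 × 2.008 = 301 mg.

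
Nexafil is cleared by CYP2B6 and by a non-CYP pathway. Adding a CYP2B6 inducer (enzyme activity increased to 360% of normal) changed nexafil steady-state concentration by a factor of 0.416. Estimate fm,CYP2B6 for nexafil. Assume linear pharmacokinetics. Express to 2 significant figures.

Let x = fm,CYP2B6. Because steady-state concentration ∝ 1/CL, relative clearance rose to 1/0.416 = 2.404.
Only the CYP2B6 route changed, so 2.404 = x·3.6 + (1 − x), giving x = 0.54.

0.54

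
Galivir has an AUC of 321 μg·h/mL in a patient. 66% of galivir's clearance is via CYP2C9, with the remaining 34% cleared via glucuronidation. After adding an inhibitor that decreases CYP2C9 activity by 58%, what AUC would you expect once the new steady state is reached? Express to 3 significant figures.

The CYP2C9 pathway (66% of clearance) is reduced to 0.42× activity: 0.66 × 0.42 = 0.2772.
The remaining 34% of clearance is unaffected.
Relative clearance = 0.2772 + 0.34 = 0.6172.
AUC ∝ 1/CL, so new value = 321 / 0.6172 = 520 μg·h/mL.

520 μg·h/mL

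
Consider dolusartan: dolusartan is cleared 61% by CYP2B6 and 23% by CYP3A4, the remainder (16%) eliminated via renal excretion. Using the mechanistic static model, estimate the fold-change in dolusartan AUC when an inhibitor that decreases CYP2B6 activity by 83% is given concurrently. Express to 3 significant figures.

The CYP2B6 pathway (61% of clearance) drops to 0.17× activity: 0.61 × 0.17 = 0.1037.
CYP3A4 (23%) and the residual 16% are unaffected.
CL_new/CL_old = 0.1037 + 0.23 + 0.16 = 0.4937.
AUC ratio = CL_old/CL_new = 1 / 0.4937 = 2.03.

2.03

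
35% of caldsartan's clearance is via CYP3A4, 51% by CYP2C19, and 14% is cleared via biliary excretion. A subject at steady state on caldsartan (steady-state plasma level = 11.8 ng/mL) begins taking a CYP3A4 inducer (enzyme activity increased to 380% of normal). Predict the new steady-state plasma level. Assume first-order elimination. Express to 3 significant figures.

5.96 ng/mL

The CYP3A4 pathway (35% of clearance) increases to 3.8× activity: 0.35 × 3.8 = 1.33.
CYP2C19 (51%) and the residual 14% are unaffected.
Relative clearance = 1.33 + 0.51 + 0.14 = 1.98.
Steady-state plasma level ∝ 1/CL, so new value = 11.8 / 1.98 = 5.96 ng/mL.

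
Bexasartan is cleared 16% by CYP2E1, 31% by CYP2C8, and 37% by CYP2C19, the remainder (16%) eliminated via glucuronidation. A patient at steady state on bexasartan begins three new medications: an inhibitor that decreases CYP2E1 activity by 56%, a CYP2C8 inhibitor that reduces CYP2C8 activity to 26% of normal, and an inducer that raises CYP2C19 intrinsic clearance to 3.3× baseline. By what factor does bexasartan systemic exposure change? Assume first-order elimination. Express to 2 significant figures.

The CYP2E1 pathway (16% of clearance) is reduced to 0.44× activity: 0.16 × 0.44 = 0.0704.
The CYP2C8 pathway (31% of clearance) drops to 0.26× activity: 0.31 × 0.26 = 0.0806.
The CYP2C19 pathway (37% of clearance) increases to 3.3× activity: 0.37 × 3.3 = 1.221.
Non-CYP routes (16%) are unchanged.
Relative clearance = 0.0704 + 0.0806 + 1.221 + 0.16 = 1.532.
Net systemic exposure ratio = 1 / 1.532 = 0.65.

0.65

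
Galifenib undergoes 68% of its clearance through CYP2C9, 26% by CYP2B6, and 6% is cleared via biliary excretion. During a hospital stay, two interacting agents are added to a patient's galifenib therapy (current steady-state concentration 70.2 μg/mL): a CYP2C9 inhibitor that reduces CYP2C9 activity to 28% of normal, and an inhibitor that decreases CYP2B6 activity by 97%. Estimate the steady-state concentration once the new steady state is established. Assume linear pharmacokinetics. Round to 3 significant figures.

272 μg/mL

The CYP2C9 pathway (68% of clearance) drops to 0.28× activity: 0.68 × 0.28 = 0.1904.
The CYP2B6 pathway (26% of clearance) drops to 0.03× activity: 0.26 × 0.03 = 0.0078.
Non-CYP routes (6%) are unchanged.
New clearance relative to baseline: 0.1904 + 0.0078 + 0.06 = 0.2582.
Steady-state concentration ∝ 1/CL: new value = 70.2 / 0.2582 = 272 μg/mL.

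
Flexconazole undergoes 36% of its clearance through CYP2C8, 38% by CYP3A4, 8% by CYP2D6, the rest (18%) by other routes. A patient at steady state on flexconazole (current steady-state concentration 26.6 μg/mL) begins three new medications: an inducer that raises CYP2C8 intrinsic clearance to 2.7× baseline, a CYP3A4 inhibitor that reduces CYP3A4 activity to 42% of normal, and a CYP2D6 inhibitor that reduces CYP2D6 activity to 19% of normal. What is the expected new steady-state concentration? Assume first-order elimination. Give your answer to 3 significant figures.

20.0 μg/mL

CYP2C8: 0.36 × 2.7 = 0.972
CYP3A4: 0.38 × 0.42 = 0.1596
CYP2D6: 0.08 × 0.19 = 0.0152
Other: 0.18 (unchanged)
New clearance relative to baseline: 0.972 + 0.1596 + 0.0152 + 0.18 = 1.3268.
Dividing the baseline by the relative clearance: 26.6 / 1.3268 = 20.0 μg/mL.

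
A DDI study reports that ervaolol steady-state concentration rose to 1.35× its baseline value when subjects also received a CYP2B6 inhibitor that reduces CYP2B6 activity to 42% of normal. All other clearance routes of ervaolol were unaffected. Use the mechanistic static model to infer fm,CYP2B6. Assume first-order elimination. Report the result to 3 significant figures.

0.447

Write x for the fraction cleared via CYP2B6. The observed steady-state concentration change means clearance fell to 1/1.35 = 0.7407 of baseline.
Only the CYP2B6 route changed, so 0.7407 = x·0.42 + (1 − x), giving x = 0.447.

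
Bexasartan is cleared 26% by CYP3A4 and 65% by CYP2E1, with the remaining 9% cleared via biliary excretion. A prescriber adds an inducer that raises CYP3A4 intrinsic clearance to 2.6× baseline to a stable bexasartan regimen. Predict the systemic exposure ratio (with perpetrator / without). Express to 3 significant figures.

The CYP3A4 pathway (26% of clearance) increases to 2.6× activity: 0.26 × 2.6 = 0.676.
CYP2E1 (65%) and the residual 9% are unaffected.
CL_new/CL_old = 0.676 + 0.65 + 0.09 = 1.416.
Systemic exposure ratio = CL_old/CL_new = 1 / 1.416 = 0.706.

0.706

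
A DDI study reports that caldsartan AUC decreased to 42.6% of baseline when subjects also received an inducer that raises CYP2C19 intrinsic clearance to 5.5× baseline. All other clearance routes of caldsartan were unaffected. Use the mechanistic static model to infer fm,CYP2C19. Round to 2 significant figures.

Call the CYP2C19 fraction fm. After the interaction, CL_new/CL_old = fm × 5.5 + (1 − fm).
AUC ratio = 1 / (new CL fraction), so new CL fraction = 1 / 0.426 = 2.347.
fm × 5.5 + 1 − fm = 2.347  ⇒  fm × (5.5 − 1) = 1.347  ⇒  fm = 0.30.

0.30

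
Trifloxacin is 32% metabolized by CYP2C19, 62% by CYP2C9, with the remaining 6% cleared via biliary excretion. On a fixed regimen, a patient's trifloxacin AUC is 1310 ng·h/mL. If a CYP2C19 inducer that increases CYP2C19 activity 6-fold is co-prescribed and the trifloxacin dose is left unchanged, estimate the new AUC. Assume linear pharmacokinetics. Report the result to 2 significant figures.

CYP2C19: 0.32 × 6 = 1.92
CYP2C9: 0.62 (unchanged)
Other: 0.06 (unchanged)
Relative clearance = 1.92 + 0.62 + 0.06 = 2.6.
AUC ∝ 1/CL, so new value = 1310 / 2.6 = 5.0 × 10² ng·h/mL.

5.0 × 10² ng·h/mL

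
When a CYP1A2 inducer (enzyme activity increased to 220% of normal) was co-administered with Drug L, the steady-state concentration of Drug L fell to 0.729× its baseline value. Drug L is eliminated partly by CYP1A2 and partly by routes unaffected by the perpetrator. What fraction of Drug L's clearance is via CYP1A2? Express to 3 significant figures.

Let fm be the CYP1A2 fraction. New clearance relative to baseline = fm × 2.2 + (1 − fm).
Steady-state concentration ratio = 1 / (new CL fraction), so new CL fraction = 1 / 0.729 = 1.372.
fm × 2.2 + 1 − fm = 1.372  ⇒  fm × (2.2 − 1) = 0.3717  ⇒  fm = 0.310.

0.310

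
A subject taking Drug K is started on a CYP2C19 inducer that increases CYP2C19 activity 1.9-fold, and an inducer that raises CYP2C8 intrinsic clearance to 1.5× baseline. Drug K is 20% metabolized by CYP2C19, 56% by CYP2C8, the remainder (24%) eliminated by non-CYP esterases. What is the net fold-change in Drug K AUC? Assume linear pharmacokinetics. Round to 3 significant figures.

The CYP2C19 pathway (20% of clearance) rises to 1.9× activity: 0.2 × 1.9 = 0.38.
The CYP2C8 pathway (56% of clearance) is boosted to 1.5× activity: 0.56 × 1.5 = 0.84.
The remaining 24% of clearance is unaffected.
Relative clearance = 0.38 + 0.84 + 0.24 = 1.46.
Because AUC varies inversely with clearance, the combined effect is 1 / 1.46 = 0.685.

0.685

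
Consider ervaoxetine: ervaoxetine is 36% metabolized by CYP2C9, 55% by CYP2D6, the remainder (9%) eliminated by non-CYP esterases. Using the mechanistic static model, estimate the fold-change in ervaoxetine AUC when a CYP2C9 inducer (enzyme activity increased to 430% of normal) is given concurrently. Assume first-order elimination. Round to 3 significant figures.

0.457

CYP2C9: 0.36 × 4.3 = 1.548
CYP2D6: 0.55 (unchanged)
Other: 0.09 (unchanged)
CL_new/CL_old = 1.548 + 0.55 + 0.09 = 2.188.
AUC is inversely proportional to clearance, so the fold-change is 1 / 2.188 = 0.457.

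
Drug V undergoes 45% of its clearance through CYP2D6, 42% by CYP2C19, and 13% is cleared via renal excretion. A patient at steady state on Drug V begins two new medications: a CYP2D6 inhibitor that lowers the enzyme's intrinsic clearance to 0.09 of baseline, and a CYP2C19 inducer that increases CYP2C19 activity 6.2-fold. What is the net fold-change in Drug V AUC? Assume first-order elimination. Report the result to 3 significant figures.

0.360

The CYP2D6 pathway (45% of clearance) falls to 0.09× activity: 0.45 × 0.09 = 0.0405.
The CYP2C19 pathway (42% of clearance) increases to 6.2× activity: 0.42 × 6.2 = 2.604.
The remaining 13% of clearance is unaffected.
Relative clearance = 0.0405 + 2.604 + 0.13 = 2.7745.
Because AUC varies inversely with clearance, the combined effect is 1 / 2.7745 = 0.360.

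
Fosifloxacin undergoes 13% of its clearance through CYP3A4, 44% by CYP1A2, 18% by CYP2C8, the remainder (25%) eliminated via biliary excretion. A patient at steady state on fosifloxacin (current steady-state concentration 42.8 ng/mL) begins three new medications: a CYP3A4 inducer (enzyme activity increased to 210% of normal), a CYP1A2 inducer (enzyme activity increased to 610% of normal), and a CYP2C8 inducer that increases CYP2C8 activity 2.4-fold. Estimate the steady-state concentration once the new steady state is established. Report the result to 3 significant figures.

The CYP3A4 pathway (13% of clearance) increases to 2.1× activity: 0.13 × 2.1 = 0.273.
The CYP1A2 pathway (44% of clearance) increases to 6.1× activity: 0.44 × 6.1 = 2.684.
The CYP2C8 pathway (18% of clearance) increases to 2.4× activity: 0.18 × 2.4 = 0.432.
Non-CYP routes (25%) are unchanged.
Relative clearance = 0.273 + 2.684 + 0.432 + 0.25 = 3.639.
Steady-state concentration ∝ 1/CL: new value = 42.8 / 3.639 = 11.8 ng/mL.

11.8 ng/mL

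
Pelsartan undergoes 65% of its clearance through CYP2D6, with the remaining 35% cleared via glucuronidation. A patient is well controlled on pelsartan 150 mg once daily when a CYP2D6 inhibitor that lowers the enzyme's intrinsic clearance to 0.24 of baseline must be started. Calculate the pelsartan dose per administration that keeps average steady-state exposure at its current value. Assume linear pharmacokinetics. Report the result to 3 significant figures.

CYP2D6: 0.65 × 0.24 = 0.156
Other: 0.35 (unchanged)
Relative clearance = 0.156 + 0.35 = 0.506.
Exposure is unchanged when dose changes in proportion to clearance. New dose = 150 mg × 0.506 = 75.9 mg.

75.9 mg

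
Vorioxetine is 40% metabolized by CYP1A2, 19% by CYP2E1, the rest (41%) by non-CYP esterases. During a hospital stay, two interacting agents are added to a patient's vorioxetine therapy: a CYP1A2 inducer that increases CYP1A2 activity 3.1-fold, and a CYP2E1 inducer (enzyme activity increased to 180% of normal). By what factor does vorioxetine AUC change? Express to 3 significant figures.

The CYP1A2 pathway (40% of clearance) increases to 3.1× activity: 0.4 × 3.1 = 1.24.
The CYP2E1 pathway (19% of clearance) rises to 1.8× activity: 0.19 × 1.8 = 0.342.
Non-CYP routes (41%) are unchanged.
CL_new/CL_old = 1.24 + 0.342 + 0.41 = 1.992.
Because AUC varies inversely with clearance, the combined effect is 1 / 1.992 = 0.502.

0.502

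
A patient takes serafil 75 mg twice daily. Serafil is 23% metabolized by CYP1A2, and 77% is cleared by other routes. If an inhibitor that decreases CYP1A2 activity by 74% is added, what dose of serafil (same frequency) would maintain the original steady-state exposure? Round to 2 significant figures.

The CYP1A2 pathway (23% of clearance) drops to 0.26× activity: 0.23 × 0.26 = 0.0598.
Non-CYP routes (77%) are unchanged.
New clearance relative to baseline: 0.0598 + 0.77 = 0.8298.
To maintain the same steady-state level, dose must scale with clearance: new dose = 75 × 0.8298 = 62 mg.

62 mg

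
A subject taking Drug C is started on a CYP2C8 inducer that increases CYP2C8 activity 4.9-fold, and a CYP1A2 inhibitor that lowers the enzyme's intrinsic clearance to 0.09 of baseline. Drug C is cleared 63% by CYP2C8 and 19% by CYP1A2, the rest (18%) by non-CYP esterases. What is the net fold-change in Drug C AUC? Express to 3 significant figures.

CYP2C8: 0.63 × 4.9 = 3.087
CYP1A2: 0.19 × 0.09 = 0.0171
Other: 0.18 (unchanged)
Relative clearance = 3.087 + 0.0171 + 0.18 = 3.2841.
Because AUC varies inversely with clearance, the combined effect is 1 / 3.2841 = 0.304.

0.304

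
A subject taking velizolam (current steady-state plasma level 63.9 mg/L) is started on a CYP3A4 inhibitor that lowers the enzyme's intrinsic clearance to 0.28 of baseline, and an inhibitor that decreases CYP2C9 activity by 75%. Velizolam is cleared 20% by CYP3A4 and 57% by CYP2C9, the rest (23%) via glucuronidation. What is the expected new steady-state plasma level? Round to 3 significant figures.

The CYP3A4 pathway (20% of clearance) falls to 0.28× activity: 0.2 × 0.28 = 0.056.
The CYP2C9 pathway (57% of clearance) drops to 0.25× activity: 0.57 × 0.25 = 0.1425.
The remaining 23% of clearance is unaffected.
New clearance relative to baseline: 0.056 + 0.1425 + 0.23 = 0.4285.
Dividing the baseline by the relative clearance: 63.9 / 0.4285 = 149 mg/L.

149 mg/L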